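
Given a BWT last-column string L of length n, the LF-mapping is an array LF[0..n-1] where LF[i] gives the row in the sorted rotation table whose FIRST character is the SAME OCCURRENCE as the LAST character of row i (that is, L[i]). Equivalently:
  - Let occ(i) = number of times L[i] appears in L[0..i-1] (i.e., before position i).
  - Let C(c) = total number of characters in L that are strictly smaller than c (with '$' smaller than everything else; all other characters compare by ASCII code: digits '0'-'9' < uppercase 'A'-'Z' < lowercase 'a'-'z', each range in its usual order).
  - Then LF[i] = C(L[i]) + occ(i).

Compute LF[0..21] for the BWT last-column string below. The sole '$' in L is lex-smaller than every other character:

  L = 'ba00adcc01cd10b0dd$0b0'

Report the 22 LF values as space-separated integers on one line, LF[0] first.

Char counts: '$':1, '0':7, '1':2, 'a':2, 'b':3, 'c':3, 'd':4
C (first-col start): C('$')=0, C('0')=1, C('1')=8, C('a')=10, C('b')=12, C('c')=15, C('d')=18
L[0]='b': occ=0, LF[0]=C('b')+0=12+0=12
L[1]='a': occ=0, LF[1]=C('a')+0=10+0=10
L[2]='0': occ=0, LF[2]=C('0')+0=1+0=1
L[3]='0': occ=1, LF[3]=C('0')+1=1+1=2
L[4]='a': occ=1, LF[4]=C('a')+1=10+1=11
L[5]='d': occ=0, LF[5]=C('d')+0=18+0=18
L[6]='c': occ=0, LF[6]=C('c')+0=15+0=15
L[7]='c': occ=1, LF[7]=C('c')+1=15+1=16
L[8]='0': occ=2, LF[8]=C('0')+2=1+2=3
L[9]='1': occ=0, LF[9]=C('1')+0=8+0=8
L[10]='c': occ=2, LF[10]=C('c')+2=15+2=17
L[11]='d': occ=1, LF[11]=C('d')+1=18+1=19
L[12]='1': occ=1, LF[12]=C('1')+1=8+1=9
L[13]='0': occ=3, LF[13]=C('0')+3=1+3=4
L[14]='b': occ=1, LF[14]=C('b')+1=12+1=13
L[15]='0': occ=4, LF[15]=C('0')+4=1+4=5
L[16]='d': occ=2, LF[16]=C('d')+2=18+2=20
L[17]='d': occ=3, LF[17]=C('d')+3=18+3=21
L[18]='$': occ=0, LF[18]=C('$')+0=0+0=0
L[19]='0': occ=5, LF[19]=C('0')+5=1+5=6
L[20]='b': occ=2, LF[20]=C('b')+2=12+2=14
L[21]='0': occ=6, LF[21]=C('0')+6=1+6=7

Answer: 12 10 1 2 11 18 15 16 3 8 17 19 9 4 13 5 20 21 0 6 14 7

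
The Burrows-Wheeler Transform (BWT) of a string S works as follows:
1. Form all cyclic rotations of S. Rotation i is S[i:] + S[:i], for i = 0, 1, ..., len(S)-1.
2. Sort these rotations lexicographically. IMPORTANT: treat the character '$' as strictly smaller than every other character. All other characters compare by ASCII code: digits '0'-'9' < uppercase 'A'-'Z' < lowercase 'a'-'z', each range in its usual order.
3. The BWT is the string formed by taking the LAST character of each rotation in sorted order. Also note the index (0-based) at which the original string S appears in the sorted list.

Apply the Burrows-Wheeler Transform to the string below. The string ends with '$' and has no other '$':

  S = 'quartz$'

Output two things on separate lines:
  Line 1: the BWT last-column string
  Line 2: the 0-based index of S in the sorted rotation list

Answer: zu$arqt
2

Derivation:
All 7 rotations (rotation i = S[i:]+S[:i]):
  rot[0] = quartz$
  rot[1] = uartz$q
  rot[2] = artz$qu
  rot[3] = rtz$qua
  rot[4] = tz$quar
  rot[5] = z$quart
  rot[6] = $quartz
Sorted (with $ < everything):
  sorted[0] = $quartz  (last char: 'z')
  sorted[1] = artz$qu  (last char: 'u')
  sorted[2] = quartz$  (last char: '$')
  sorted[3] = rtz$qua  (last char: 'a')
  sorted[4] = tz$quar  (last char: 'r')
  sorted[5] = uartz$q  (last char: 'q')
  sorted[6] = z$quart  (last char: 't')
Last column: zu$arqt
Original string S is at sorted index 2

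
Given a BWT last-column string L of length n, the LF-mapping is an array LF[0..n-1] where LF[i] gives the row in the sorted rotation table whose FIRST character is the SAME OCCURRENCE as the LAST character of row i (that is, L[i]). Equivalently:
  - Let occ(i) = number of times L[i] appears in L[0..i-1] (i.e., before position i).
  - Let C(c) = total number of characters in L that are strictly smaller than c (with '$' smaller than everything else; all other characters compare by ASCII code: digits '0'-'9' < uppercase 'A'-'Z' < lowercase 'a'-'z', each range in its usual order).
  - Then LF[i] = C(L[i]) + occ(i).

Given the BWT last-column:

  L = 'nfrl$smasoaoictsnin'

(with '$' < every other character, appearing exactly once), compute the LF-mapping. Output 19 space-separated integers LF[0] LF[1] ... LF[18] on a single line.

Char counts: '$':1, 'a':2, 'c':1, 'f':1, 'i':2, 'l':1, 'm':1, 'n':3, 'o':2, 'r':1, 's':3, 't':1
C (first-col start): C('$')=0, C('a')=1, C('c')=3, C('f')=4, C('i')=5, C('l')=7, C('m')=8, C('n')=9, C('o')=12, C('r')=14, C('s')=15, C('t')=18
L[0]='n': occ=0, LF[0]=C('n')+0=9+0=9
L[1]='f': occ=0, LF[1]=C('f')+0=4+0=4
L[2]='r': occ=0, LF[2]=C('r')+0=14+0=14
L[3]='l': occ=0, LF[3]=C('l')+0=7+0=7
L[4]='$': occ=0, LF[4]=C('$')+0=0+0=0
L[5]='s': occ=0, LF[5]=C('s')+0=15+0=15
L[6]='m': occ=0, LF[6]=C('m')+0=8+0=8
L[7]='a': occ=0, LF[7]=C('a')+0=1+0=1
L[8]='s': occ=1, LF[8]=C('s')+1=15+1=16
L[9]='o': occ=0, LF[9]=C('o')+0=12+0=12
L[10]='a': occ=1, LF[10]=C('a')+1=1+1=2
L[11]='o': occ=1, LF[11]=C('o')+1=12+1=13
L[12]='i': occ=0, LF[12]=C('i')+0=5+0=5
L[13]='c': occ=0, LF[13]=C('c')+0=3+0=3
L[14]='t': occ=0, LF[14]=C('t')+0=18+0=18
L[15]='s': occ=2, LF[15]=C('s')+2=15+2=17
L[16]='n': occ=1, LF[16]=C('n')+1=9+1=10
L[17]='i': occ=1, LF[17]=C('i')+1=5+1=6
L[18]='n': occ=2, LF[18]=C('n')+2=9+2=11

Answer: 9 4 14 7 0 15 8 1 16 12 2 13 5 3 18 17 10 6 11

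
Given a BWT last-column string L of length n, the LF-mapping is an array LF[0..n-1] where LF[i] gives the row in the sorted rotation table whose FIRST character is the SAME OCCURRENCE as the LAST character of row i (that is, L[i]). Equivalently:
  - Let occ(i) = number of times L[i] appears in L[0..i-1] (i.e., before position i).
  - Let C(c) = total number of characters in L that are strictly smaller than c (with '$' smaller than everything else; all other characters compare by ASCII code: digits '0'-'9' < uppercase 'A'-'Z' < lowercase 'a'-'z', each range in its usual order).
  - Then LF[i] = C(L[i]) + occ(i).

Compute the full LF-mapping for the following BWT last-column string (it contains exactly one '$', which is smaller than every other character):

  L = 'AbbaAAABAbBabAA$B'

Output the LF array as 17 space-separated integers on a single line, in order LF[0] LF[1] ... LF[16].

Answer: 1 13 14 11 2 3 4 8 5 15 9 12 16 6 7 0 10

Derivation:
Char counts: '$':1, 'A':7, 'B':3, 'a':2, 'b':4
C (first-col start): C('$')=0, C('A')=1, C('B')=8, C('a')=11, C('b')=13
L[0]='A': occ=0, LF[0]=C('A')+0=1+0=1
L[1]='b': occ=0, LF[1]=C('b')+0=13+0=13
L[2]='b': occ=1, LF[2]=C('b')+1=13+1=14
L[3]='a': occ=0, LF[3]=C('a')+0=11+0=11
L[4]='A': occ=1, LF[4]=C('A')+1=1+1=2
L[5]='A': occ=2, LF[5]=C('A')+2=1+2=3
L[6]='A': occ=3, LF[6]=C('A')+3=1+3=4
L[7]='B': occ=0, LF[7]=C('B')+0=8+0=8
L[8]='A': occ=4, LF[8]=C('A')+4=1+4=5
L[9]='b': occ=2, LF[9]=C('b')+2=13+2=15
L[10]='B': occ=1, LF[10]=C('B')+1=8+1=9
L[11]='a': occ=1, LF[11]=C('a')+1=11+1=12
L[12]='b': occ=3, LF[12]=C('b')+3=13+3=16
L[13]='A': occ=5, LF[13]=C('A')+5=1+5=6
L[14]='A': occ=6, LF[14]=C('A')+6=1+6=7
L[15]='$': occ=0, LF[15]=C('$')+0=0+0=0
L[16]='B': occ=2, LF[16]=C('B')+2=8+2=10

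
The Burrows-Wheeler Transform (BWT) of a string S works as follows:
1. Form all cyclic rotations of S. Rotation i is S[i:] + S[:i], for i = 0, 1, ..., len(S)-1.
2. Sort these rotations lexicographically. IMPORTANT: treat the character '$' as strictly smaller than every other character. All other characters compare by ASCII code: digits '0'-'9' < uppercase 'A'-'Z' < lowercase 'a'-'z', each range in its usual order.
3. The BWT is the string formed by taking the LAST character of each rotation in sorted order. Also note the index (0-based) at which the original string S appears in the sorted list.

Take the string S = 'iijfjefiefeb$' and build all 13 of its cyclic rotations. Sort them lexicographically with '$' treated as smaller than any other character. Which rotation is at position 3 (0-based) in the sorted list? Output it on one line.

Answer: efeb$iijfjefi

Derivation:
All 13 rotations (rotation i = S[i:]+S[:i]):
  rot[0] = iijfjefiefeb$
  rot[1] = ijfjefiefeb$i
  rot[2] = jfjefiefeb$ii
  rot[3] = fjefiefeb$iij
  rot[4] = jefiefeb$iijf
  rot[5] = efiefeb$iijfj
  rot[6] = fiefeb$iijfje
  rot[7] = iefeb$iijfjef
  rot[8] = efeb$iijfjefi
  rot[9] = feb$iijfjefie
  rot[10] = eb$iijfjefief
  rot[11] = b$iijfjefiefe
  rot[12] = $iijfjefiefeb
Sorted (with $ < everything):
  sorted[0] = $iijfjefiefeb
  sorted[1] = b$iijfjefiefe
  sorted[2] = eb$iijfjefief
  sorted[3] = efeb$iijfjefi
  sorted[4] = efiefeb$iijfj
  sorted[5] = feb$iijfjefie
  sorted[6] = fiefeb$iijfje
  sorted[7] = fjefiefeb$iij
  sorted[8] = iefeb$iijfjef
  sorted[9] = iijfjefiefeb$
  sorted[10] = ijfjefiefeb$i
  sorted[11] = jefiefeb$iijf
  sorted[12] = jfjefiefeb$ii
sorted[3] = efeb$iijfjefi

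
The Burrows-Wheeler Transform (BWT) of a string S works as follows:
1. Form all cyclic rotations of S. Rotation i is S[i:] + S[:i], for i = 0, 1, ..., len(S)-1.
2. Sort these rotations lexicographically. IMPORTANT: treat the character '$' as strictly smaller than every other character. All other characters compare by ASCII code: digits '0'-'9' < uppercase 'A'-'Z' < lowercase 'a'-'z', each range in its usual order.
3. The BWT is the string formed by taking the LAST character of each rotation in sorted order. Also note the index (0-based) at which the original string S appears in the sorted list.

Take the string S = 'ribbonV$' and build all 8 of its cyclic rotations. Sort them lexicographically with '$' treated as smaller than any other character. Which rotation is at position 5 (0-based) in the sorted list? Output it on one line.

Answer: nV$ribbo

Derivation:
All 8 rotations (rotation i = S[i:]+S[:i]):
  rot[0] = ribbonV$
  rot[1] = ibbonV$r
  rot[2] = bbonV$ri
  rot[3] = bonV$rib
  rot[4] = onV$ribb
  rot[5] = nV$ribbo
  rot[6] = V$ribbon
  rot[7] = $ribbonV
Sorted (with $ < everything):
  sorted[0] = $ribbonV
  sorted[1] = V$ribbon
  sorted[2] = bbonV$ri
  sorted[3] = bonV$rib
  sorted[4] = ibbonV$r
  sorted[5] = nV$ribbo
  sorted[6] = onV$ribb
  sorted[7] = ribbonV$
sorted[5] = nV$ribbo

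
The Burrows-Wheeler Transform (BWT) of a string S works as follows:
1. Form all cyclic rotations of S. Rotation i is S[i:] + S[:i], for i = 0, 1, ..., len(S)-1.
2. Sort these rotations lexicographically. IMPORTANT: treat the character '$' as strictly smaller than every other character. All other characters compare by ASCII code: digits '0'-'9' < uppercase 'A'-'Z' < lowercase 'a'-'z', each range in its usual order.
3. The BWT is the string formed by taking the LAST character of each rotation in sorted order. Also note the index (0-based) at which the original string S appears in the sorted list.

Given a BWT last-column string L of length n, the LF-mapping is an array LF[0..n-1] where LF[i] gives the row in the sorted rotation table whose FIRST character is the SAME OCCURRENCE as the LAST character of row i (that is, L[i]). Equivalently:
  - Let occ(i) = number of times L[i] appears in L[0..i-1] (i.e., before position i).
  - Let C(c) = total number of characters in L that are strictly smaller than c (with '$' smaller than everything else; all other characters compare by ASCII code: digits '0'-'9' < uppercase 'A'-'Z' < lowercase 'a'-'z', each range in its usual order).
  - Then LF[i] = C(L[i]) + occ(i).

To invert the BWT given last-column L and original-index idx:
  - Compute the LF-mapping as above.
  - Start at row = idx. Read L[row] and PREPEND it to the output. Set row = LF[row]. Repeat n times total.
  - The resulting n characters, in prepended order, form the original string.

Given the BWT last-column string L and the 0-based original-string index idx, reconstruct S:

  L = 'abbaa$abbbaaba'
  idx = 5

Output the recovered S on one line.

LF mapping: 1 8 9 2 3 0 4 10 11 12 5 6 13 7
Walk LF starting at row 5, prepending L[row]:
  step 1: row=5, L[5]='$', prepend. Next row=LF[5]=0
  step 2: row=0, L[0]='a', prepend. Next row=LF[0]=1
  step 3: row=1, L[1]='b', prepend. Next row=LF[1]=8
  step 4: row=8, L[8]='b', prepend. Next row=LF[8]=11
  step 5: row=11, L[11]='a', prepend. Next row=LF[11]=6
  step 6: row=6, L[6]='a', prepend. Next row=LF[6]=4
  step 7: row=4, L[4]='a', prepend. Next row=LF[4]=3
  step 8: row=3, L[3]='a', prepend. Next row=LF[3]=2
  step 9: row=2, L[2]='b', prepend. Next row=LF[2]=9
  step 10: row=9, L[9]='b', prepend. Next row=LF[9]=12
  step 11: row=12, L[12]='b', prepend. Next row=LF[12]=13
  step 12: row=13, L[13]='a', prepend. Next row=LF[13]=7
  step 13: row=7, L[7]='b', prepend. Next row=LF[7]=10
  step 14: row=10, L[10]='a', prepend. Next row=LF[10]=5
Reversed output: ababbbaaaabba$

Answer: ababbbaaaabba$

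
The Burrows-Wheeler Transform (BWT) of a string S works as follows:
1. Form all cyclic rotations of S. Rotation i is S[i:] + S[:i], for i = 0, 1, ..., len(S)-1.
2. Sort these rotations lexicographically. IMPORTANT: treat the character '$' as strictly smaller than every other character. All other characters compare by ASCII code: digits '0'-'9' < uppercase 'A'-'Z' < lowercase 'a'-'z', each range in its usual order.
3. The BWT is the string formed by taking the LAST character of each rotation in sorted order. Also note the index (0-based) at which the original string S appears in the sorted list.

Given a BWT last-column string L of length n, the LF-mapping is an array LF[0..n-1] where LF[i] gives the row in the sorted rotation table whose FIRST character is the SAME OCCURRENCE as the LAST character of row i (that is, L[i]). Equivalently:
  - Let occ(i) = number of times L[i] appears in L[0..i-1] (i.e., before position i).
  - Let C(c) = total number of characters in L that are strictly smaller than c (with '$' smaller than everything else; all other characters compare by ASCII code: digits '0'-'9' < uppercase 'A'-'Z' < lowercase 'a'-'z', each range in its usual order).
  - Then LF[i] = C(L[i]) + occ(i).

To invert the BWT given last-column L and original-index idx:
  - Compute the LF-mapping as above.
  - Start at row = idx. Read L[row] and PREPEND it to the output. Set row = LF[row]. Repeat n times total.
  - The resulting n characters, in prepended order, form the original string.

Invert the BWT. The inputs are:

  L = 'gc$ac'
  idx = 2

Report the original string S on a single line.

LF mapping: 4 2 0 1 3
Walk LF starting at row 2, prepending L[row]:
  step 1: row=2, L[2]='$', prepend. Next row=LF[2]=0
  step 2: row=0, L[0]='g', prepend. Next row=LF[0]=4
  step 3: row=4, L[4]='c', prepend. Next row=LF[4]=3
  step 4: row=3, L[3]='a', prepend. Next row=LF[3]=1
  step 5: row=1, L[1]='c', prepend. Next row=LF[1]=2
Reversed output: cacg$

Answer: cacg$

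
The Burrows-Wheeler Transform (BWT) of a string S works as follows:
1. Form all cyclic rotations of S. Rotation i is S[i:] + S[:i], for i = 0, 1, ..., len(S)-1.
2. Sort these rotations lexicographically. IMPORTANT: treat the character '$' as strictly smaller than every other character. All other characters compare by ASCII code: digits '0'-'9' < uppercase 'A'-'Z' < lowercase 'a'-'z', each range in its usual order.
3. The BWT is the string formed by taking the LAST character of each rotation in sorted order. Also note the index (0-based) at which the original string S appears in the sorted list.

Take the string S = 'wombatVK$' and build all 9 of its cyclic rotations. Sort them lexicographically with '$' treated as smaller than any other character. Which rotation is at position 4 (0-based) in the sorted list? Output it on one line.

All 9 rotations (rotation i = S[i:]+S[:i]):
  rot[0] = wombatVK$
  rot[1] = ombatVK$w
  rot[2] = mbatVK$wo
  rot[3] = batVK$wom
  rot[4] = atVK$womb
  rot[5] = tVK$womba
  rot[6] = VK$wombat
  rot[7] = K$wombatV
  rot[8] = $wombatVK
Sorted (with $ < everything):
  sorted[0] = $wombatVK
  sorted[1] = K$wombatV
  sorted[2] = VK$wombat
  sorted[3] = atVK$womb
  sorted[4] = batVK$wom
  sorted[5] = mbatVK$wo
  sorted[6] = ombatVK$w
  sorted[7] = tVK$womba
  sorted[8] = wombatVK$
sorted[4] = batVK$wom

Answer: batVK$wom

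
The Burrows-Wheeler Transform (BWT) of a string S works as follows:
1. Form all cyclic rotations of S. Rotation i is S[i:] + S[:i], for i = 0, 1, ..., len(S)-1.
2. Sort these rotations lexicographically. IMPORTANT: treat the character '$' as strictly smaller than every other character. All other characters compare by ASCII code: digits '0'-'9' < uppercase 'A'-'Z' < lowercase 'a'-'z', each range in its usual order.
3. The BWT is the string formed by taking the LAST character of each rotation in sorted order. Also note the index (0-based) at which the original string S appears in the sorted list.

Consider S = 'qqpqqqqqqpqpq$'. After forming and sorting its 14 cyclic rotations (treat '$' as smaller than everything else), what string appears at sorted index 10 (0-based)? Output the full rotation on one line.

All 14 rotations (rotation i = S[i:]+S[:i]):
  rot[0] = qqpqqqqqqpqpq$
  rot[1] = qpqqqqqqpqpq$q
  rot[2] = pqqqqqqpqpq$qq
  rot[3] = qqqqqqpqpq$qqp
  rot[4] = qqqqqpqpq$qqpq
  rot[5] = qqqqpqpq$qqpqq
  rot[6] = qqqpqpq$qqpqqq
  rot[7] = qqpqpq$qqpqqqq
  rot[8] = qpqpq$qqpqqqqq
  rot[9] = pqpq$qqpqqqqqq
  rot[10] = qpq$qqpqqqqqqp
  rot[11] = pq$qqpqqqqqqpq
  rot[12] = q$qqpqqqqqqpqp
  rot[13] = $qqpqqqqqqpqpq
Sorted (with $ < everything):
  sorted[0] = $qqpqqqqqqpqpq
  sorted[1] = pq$qqpqqqqqqpq
  sorted[2] = pqpq$qqpqqqqqq
  sorted[3] = pqqqqqqpqpq$qq
  sorted[4] = q$qqpqqqqqqpqp
  sorted[5] = qpq$qqpqqqqqqp
  sorted[6] = qpqpq$qqpqqqqq
  sorted[7] = qpqqqqqqpqpq$q
  sorted[8] = qqpqpq$qqpqqqq
  sorted[9] = qqpqqqqqqpqpq$
  sorted[10] = qqqpqpq$qqpqqq
  sorted[11] = qqqqpqpq$qqpqq
  sorted[12] = qqqqqpqpq$qqpq
  sorted[13] = qqqqqqpqpq$qqp
sorted[10] = qqqpqpq$qqpqqq

Answer: qqqpqpq$qqpqqq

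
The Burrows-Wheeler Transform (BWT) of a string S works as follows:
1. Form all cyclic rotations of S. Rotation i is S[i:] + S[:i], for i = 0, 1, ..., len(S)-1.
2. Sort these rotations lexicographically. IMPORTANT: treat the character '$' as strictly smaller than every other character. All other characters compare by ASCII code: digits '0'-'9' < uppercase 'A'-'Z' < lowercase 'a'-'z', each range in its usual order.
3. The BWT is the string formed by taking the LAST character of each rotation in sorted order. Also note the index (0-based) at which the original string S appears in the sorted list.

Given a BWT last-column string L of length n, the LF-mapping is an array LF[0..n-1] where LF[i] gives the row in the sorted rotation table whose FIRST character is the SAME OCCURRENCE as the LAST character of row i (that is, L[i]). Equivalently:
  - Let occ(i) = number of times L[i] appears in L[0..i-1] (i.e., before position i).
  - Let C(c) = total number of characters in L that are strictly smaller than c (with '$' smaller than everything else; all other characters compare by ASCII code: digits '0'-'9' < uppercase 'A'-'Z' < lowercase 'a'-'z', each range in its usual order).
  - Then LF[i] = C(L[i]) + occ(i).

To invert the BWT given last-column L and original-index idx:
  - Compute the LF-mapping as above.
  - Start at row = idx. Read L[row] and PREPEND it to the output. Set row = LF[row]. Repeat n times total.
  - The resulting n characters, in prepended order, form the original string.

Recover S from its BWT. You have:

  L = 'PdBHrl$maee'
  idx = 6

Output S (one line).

LF mapping: 3 5 1 2 10 8 0 9 4 6 7
Walk LF starting at row 6, prepending L[row]:
  step 1: row=6, L[6]='$', prepend. Next row=LF[6]=0
  step 2: row=0, L[0]='P', prepend. Next row=LF[0]=3
  step 3: row=3, L[3]='H', prepend. Next row=LF[3]=2
  step 4: row=2, L[2]='B', prepend. Next row=LF[2]=1
  step 5: row=1, L[1]='d', prepend. Next row=LF[1]=5
  step 6: row=5, L[5]='l', prepend. Next row=LF[5]=8
  step 7: row=8, L[8]='a', prepend. Next row=LF[8]=4
  step 8: row=4, L[4]='r', prepend. Next row=LF[4]=10
  step 9: row=10, L[10]='e', prepend. Next row=LF[10]=7
  step 10: row=7, L[7]='m', prepend. Next row=LF[7]=9
  step 11: row=9, L[9]='e', prepend. Next row=LF[9]=6
Reversed output: emeraldBHP$

Answer: emeraldBHP$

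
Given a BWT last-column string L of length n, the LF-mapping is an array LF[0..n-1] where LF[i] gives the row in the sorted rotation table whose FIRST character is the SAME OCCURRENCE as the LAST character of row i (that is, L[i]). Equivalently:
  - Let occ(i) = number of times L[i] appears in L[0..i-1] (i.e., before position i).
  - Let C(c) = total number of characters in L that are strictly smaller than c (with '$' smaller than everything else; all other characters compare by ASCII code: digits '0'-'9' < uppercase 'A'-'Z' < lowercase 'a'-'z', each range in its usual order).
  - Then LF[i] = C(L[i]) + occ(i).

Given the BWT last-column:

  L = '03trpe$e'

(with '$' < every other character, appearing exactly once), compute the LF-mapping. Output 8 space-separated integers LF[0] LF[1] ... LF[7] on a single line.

Answer: 1 2 7 6 5 3 0 4

Derivation:
Char counts: '$':1, '0':1, '3':1, 'e':2, 'p':1, 'r':1, 't':1
C (first-col start): C('$')=0, C('0')=1, C('3')=2, C('e')=3, C('p')=5, C('r')=6, C('t')=7
L[0]='0': occ=0, LF[0]=C('0')+0=1+0=1
L[1]='3': occ=0, LF[1]=C('3')+0=2+0=2
L[2]='t': occ=0, LF[2]=C('t')+0=7+0=7
L[3]='r': occ=0, LF[3]=C('r')+0=6+0=6
L[4]='p': occ=0, LF[4]=C('p')+0=5+0=5
L[5]='e': occ=0, LF[5]=C('e')+0=3+0=3
L[6]='$': occ=0, LF[6]=C('$')+0=0+0=0
L[7]='e': occ=1, LF[7]=C('e')+1=3+1=4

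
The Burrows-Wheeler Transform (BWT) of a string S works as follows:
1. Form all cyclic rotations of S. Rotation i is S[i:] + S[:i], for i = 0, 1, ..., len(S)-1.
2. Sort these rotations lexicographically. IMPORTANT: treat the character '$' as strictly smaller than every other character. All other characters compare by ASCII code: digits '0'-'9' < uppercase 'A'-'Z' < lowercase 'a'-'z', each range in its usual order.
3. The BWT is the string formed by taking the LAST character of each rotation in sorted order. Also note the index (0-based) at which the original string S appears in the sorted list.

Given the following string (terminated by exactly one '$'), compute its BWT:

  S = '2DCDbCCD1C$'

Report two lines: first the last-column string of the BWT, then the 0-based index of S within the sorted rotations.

All 11 rotations (rotation i = S[i:]+S[:i]):
  rot[0] = 2DCDbCCD1C$
  rot[1] = DCDbCCD1C$2
  rot[2] = CDbCCD1C$2D
  rot[3] = DbCCD1C$2DC
  rot[4] = bCCD1C$2DCD
  rot[5] = CCD1C$2DCDb
  rot[6] = CD1C$2DCDbC
  rot[7] = D1C$2DCDbCC
  rot[8] = 1C$2DCDbCCD
  rot[9] = C$2DCDbCCD1
  rot[10] = $2DCDbCCD1C
Sorted (with $ < everything):
  sorted[0] = $2DCDbCCD1C  (last char: 'C')
  sorted[1] = 1C$2DCDbCCD  (last char: 'D')
  sorted[2] = 2DCDbCCD1C$  (last char: '$')
  sorted[3] = C$2DCDbCCD1  (last char: '1')
  sorted[4] = CCD1C$2DCDb  (last char: 'b')
  sorted[5] = CD1C$2DCDbC  (last char: 'C')
  sorted[6] = CDbCCD1C$2D  (last char: 'D')
  sorted[7] = D1C$2DCDbCC  (last char: 'C')
  sorted[8] = DCDbCCD1C$2  (last char: '2')
  sorted[9] = DbCCD1C$2DC  (last char: 'C')
  sorted[10] = bCCD1C$2DCD  (last char: 'D')
Last column: CD$1bCDC2CD
Original string S is at sorted index 2

Answer: CD$1bCDC2CD
2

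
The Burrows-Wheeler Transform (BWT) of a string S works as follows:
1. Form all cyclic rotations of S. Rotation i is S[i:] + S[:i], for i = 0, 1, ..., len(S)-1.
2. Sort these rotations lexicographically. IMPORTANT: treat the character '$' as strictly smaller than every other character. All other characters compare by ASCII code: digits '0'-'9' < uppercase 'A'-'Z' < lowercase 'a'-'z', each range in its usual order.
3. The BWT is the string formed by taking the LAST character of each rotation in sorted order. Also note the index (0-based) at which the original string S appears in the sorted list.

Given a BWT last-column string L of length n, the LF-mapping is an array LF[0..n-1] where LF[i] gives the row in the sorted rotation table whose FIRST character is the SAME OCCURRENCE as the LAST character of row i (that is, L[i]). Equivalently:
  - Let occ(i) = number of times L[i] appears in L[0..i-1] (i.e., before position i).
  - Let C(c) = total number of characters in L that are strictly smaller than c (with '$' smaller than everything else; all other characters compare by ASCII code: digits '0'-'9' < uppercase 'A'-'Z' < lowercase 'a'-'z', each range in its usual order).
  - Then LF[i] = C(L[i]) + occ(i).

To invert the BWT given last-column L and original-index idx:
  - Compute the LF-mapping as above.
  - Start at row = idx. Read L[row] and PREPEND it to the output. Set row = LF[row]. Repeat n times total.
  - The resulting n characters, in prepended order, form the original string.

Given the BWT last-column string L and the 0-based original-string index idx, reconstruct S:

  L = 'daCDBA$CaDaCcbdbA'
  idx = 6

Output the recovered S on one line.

Answer: CaaDaACDBCAdcbbd$

Derivation:
LF mapping: 15 9 4 7 3 1 0 5 10 8 11 6 14 12 16 13 2
Walk LF starting at row 6, prepending L[row]:
  step 1: row=6, L[6]='$', prepend. Next row=LF[6]=0
  step 2: row=0, L[0]='d', prepend. Next row=LF[0]=15
  step 3: row=15, L[15]='b', prepend. Next row=LF[15]=13
  step 4: row=13, L[13]='b', prepend. Next row=LF[13]=12
  step 5: row=12, L[12]='c', prepend. Next row=LF[12]=14
  step 6: row=14, L[14]='d', prepend. Next row=LF[14]=16
  step 7: row=16, L[16]='A', prepend. Next row=LF[16]=2
  step 8: row=2, L[2]='C', prepend. Next row=LF[2]=4
  step 9: row=4, L[4]='B', prepend. Next row=LF[4]=3
  step 10: row=3, L[3]='D', prepend. Next row=LF[3]=7
  step 11: row=7, L[7]='C', prepend. Next row=LF[7]=5
  step 12: row=5, L[5]='A', prepend. Next row=LF[5]=1
  step 13: row=1, L[1]='a', prepend. Next row=LF[1]=9
  step 14: row=9, L[9]='D', prepend. Next row=LF[9]=8
  step 15: row=8, L[8]='a', prepend. Next row=LF[8]=10
  step 16: row=10, L[10]='a', prepend. Next row=LF[10]=11
  step 17: row=11, L[11]='C', prepend. Next row=LF[11]=6
Reversed output: CaaDaACDBCAdcbbd$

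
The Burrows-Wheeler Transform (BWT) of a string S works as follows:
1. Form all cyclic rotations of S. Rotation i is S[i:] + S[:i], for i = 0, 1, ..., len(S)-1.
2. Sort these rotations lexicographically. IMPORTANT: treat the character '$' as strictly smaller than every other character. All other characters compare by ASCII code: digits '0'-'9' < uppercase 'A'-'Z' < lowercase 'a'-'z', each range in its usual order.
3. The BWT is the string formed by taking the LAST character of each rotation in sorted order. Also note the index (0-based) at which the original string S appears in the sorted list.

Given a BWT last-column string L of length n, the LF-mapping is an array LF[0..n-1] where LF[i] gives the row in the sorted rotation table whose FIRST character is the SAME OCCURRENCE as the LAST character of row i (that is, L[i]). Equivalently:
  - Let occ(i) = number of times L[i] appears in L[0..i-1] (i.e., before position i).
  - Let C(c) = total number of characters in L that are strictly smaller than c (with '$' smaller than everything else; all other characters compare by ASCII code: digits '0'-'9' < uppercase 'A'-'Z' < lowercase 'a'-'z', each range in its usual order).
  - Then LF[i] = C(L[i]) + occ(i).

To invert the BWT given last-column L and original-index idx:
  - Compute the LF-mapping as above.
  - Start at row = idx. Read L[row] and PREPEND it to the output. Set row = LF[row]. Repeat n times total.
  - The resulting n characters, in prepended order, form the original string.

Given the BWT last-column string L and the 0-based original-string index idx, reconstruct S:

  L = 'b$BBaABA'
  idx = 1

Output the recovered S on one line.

Answer: ABaBBAb$

Derivation:
LF mapping: 7 0 3 4 6 1 5 2
Walk LF starting at row 1, prepending L[row]:
  step 1: row=1, L[1]='$', prepend. Next row=LF[1]=0
  step 2: row=0, L[0]='b', prepend. Next row=LF[0]=7
  step 3: row=7, L[7]='A', prepend. Next row=LF[7]=2
  step 4: row=2, L[2]='B', prepend. Next row=LF[2]=3
  step 5: row=3, L[3]='B', prepend. Next row=LF[3]=4
  step 6: row=4, L[4]='a', prepend. Next row=LF[4]=6
  step 7: row=6, L[6]='B', prepend. Next row=LF[6]=5
  step 8: row=5, L[5]='A', prepend. Next row=LF[5]=1
Reversed output: ABaBBAb$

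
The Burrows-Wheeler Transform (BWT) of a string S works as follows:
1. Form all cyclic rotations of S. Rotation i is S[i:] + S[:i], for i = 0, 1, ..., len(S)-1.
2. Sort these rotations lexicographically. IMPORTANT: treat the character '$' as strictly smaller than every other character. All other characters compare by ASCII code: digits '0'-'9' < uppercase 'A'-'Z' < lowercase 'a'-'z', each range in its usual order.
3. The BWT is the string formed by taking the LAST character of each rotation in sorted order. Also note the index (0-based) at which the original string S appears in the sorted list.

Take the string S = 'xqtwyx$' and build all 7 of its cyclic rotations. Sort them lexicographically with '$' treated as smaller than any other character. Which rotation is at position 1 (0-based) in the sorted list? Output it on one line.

Answer: qtwyx$x

Derivation:
All 7 rotations (rotation i = S[i:]+S[:i]):
  rot[0] = xqtwyx$
  rot[1] = qtwyx$x
  rot[2] = twyx$xq
  rot[3] = wyx$xqt
  rot[4] = yx$xqtw
  rot[5] = x$xqtwy
  rot[6] = $xqtwyx
Sorted (with $ < everything):
  sorted[0] = $xqtwyx
  sorted[1] = qtwyx$x
  sorted[2] = twyx$xq
  sorted[3] = wyx$xqt
  sorted[4] = x$xqtwy
  sorted[5] = xqtwyx$
  sorted[6] = yx$xqtw
sorted[1] = qtwyx$x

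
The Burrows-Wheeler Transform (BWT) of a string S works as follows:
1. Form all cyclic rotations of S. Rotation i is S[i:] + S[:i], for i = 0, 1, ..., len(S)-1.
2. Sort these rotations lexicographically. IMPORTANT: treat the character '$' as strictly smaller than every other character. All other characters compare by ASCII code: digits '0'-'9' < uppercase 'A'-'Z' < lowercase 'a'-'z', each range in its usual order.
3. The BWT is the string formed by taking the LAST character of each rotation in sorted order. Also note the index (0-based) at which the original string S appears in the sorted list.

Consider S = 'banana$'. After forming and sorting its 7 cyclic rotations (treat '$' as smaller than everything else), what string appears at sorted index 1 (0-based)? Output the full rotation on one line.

Answer: a$banan

Derivation:
All 7 rotations (rotation i = S[i:]+S[:i]):
  rot[0] = banana$
  rot[1] = anana$b
  rot[2] = nana$ba
  rot[3] = ana$ban
  rot[4] = na$bana
  rot[5] = a$banan
  rot[6] = $banana
Sorted (with $ < everything):
  sorted[0] = $banana
  sorted[1] = a$banan
  sorted[2] = ana$ban
  sorted[3] = anana$b
  sorted[4] = banana$
  sorted[5] = na$bana
  sorted[6] = nana$ba
sorted[1] = a$banan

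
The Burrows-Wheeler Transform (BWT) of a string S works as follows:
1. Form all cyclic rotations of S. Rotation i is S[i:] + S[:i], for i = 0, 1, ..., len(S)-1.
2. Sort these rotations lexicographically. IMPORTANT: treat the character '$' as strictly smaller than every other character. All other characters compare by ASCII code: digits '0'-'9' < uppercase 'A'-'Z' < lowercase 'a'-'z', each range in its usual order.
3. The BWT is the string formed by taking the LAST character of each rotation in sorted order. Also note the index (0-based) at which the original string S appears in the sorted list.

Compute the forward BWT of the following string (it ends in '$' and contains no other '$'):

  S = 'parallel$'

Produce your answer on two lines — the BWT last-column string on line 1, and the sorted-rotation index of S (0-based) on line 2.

Answer: lrplela$a
7

Derivation:
All 9 rotations (rotation i = S[i:]+S[:i]):
  rot[0] = parallel$
  rot[1] = arallel$p
  rot[2] = rallel$pa
  rot[3] = allel$par
  rot[4] = llel$para
  rot[5] = lel$paral
  rot[6] = el$parall
  rot[7] = l$paralle
  rot[8] = $parallel
Sorted (with $ < everything):
  sorted[0] = $parallel  (last char: 'l')
  sorted[1] = allel$par  (last char: 'r')
  sorted[2] = arallel$p  (last char: 'p')
  sorted[3] = el$parall  (last char: 'l')
  sorted[4] = l$paralle  (last char: 'e')
  sorted[5] = lel$paral  (last char: 'l')
  sorted[6] = llel$para  (last char: 'a')
  sorted[7] = parallel$  (last char: '$')
  sorted[8] = rallel$pa  (last char: 'a')
Last column: lrplela$a
Original string S is at sorted index 7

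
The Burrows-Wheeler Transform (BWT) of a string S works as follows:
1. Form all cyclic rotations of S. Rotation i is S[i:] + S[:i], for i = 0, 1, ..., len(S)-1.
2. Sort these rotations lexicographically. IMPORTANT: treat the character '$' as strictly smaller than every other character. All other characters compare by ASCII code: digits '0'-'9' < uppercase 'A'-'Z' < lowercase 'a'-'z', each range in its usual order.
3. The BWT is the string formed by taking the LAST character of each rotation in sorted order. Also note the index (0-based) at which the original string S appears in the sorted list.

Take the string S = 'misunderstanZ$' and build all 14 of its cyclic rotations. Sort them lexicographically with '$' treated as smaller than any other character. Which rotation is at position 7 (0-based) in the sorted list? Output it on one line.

All 14 rotations (rotation i = S[i:]+S[:i]):
  rot[0] = misunderstanZ$
  rot[1] = isunderstanZ$m
  rot[2] = sunderstanZ$mi
  rot[3] = understanZ$mis
  rot[4] = nderstanZ$misu
  rot[5] = derstanZ$misun
  rot[6] = erstanZ$misund
  rot[7] = rstanZ$misunde
  rot[8] = stanZ$misunder
  rot[9] = tanZ$misunders
  rot[10] = anZ$misunderst
  rot[11] = nZ$misundersta
  rot[12] = Z$misunderstan
  rot[13] = $misunderstanZ
Sorted (with $ < everything):
  sorted[0] = $misunderstanZ
  sorted[1] = Z$misunderstan
  sorted[2] = anZ$misunderst
  sorted[3] = derstanZ$misun
  sorted[4] = erstanZ$misund
  sorted[5] = isunderstanZ$m
  sorted[6] = misunderstanZ$
  sorted[7] = nZ$misundersta
  sorted[8] = nderstanZ$misu
  sorted[9] = rstanZ$misunde
  sorted[10] = stanZ$misunder
  sorted[11] = sunderstanZ$mi
  sorted[12] = tanZ$misunders
  sorted[13] = understanZ$mis
sorted[7] = nZ$misundersta

Answer: nZ$misundersta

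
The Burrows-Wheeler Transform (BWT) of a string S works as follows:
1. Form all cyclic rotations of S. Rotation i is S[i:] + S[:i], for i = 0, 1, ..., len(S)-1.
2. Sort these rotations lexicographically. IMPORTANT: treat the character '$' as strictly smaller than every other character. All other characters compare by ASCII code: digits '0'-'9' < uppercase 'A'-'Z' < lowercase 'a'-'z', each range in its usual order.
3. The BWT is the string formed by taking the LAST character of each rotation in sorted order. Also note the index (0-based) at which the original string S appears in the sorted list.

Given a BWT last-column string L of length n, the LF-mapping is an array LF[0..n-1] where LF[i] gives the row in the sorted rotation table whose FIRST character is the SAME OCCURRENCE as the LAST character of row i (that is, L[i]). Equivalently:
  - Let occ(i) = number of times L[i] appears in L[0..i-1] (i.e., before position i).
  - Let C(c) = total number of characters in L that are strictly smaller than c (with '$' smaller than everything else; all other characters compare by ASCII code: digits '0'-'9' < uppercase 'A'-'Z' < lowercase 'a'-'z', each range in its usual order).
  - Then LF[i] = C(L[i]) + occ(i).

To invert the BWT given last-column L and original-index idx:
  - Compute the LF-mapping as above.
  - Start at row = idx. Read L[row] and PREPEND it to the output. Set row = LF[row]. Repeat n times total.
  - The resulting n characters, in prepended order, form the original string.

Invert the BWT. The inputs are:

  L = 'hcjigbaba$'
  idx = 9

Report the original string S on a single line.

Answer: jaibcagbh$

Derivation:
LF mapping: 7 5 9 8 6 3 1 4 2 0
Walk LF starting at row 9, prepending L[row]:
  step 1: row=9, L[9]='$', prepend. Next row=LF[9]=0
  step 2: row=0, L[0]='h', prepend. Next row=LF[0]=7
  step 3: row=7, L[7]='b', prepend. Next row=LF[7]=4
  step 4: row=4, L[4]='g', prepend. Next row=LF[4]=6
  step 5: row=6, L[6]='a', prepend. Next row=LF[6]=1
  step 6: row=1, L[1]='c', prepend. Next row=LF[1]=5
  step 7: row=5, L[5]='b', prepend. Next row=LF[5]=3
  step 8: row=3, L[3]='i', prepend. Next row=LF[3]=8
  step 9: row=8, L[8]='a', prepend. Next row=LF[8]=2
  step 10: row=2, L[2]='j', prepend. Next row=LF[2]=9
Reversed output: jaibcagbh$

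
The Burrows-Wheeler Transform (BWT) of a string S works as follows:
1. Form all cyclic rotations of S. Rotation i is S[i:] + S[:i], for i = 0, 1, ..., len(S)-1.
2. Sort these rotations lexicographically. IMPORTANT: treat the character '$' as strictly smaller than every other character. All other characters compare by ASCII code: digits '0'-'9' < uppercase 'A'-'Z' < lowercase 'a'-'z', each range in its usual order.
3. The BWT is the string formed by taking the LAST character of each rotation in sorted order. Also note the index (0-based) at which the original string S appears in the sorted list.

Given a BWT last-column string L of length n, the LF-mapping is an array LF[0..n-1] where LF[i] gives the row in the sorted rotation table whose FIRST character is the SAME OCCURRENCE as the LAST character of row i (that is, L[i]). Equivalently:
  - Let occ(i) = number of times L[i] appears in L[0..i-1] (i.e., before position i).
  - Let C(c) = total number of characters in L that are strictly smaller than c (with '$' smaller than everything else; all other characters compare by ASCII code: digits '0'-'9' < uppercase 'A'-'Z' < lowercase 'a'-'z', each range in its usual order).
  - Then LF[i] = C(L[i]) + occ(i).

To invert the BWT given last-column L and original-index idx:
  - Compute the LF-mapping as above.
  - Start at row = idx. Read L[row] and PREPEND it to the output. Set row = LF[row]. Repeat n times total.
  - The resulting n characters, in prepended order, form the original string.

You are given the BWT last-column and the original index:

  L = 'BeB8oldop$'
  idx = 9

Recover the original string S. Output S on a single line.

Answer: poodle8BB$

Derivation:
LF mapping: 2 5 3 1 7 6 4 8 9 0
Walk LF starting at row 9, prepending L[row]:
  step 1: row=9, L[9]='$', prepend. Next row=LF[9]=0
  step 2: row=0, L[0]='B', prepend. Next row=LF[0]=2
  step 3: row=2, L[2]='B', prepend. Next row=LF[2]=3
  step 4: row=3, L[3]='8', prepend. Next row=LF[3]=1
  step 5: row=1, L[1]='e', prepend. Next row=LF[1]=5
  step 6: row=5, L[5]='l', prepend. Next row=LF[5]=6
  step 7: row=6, L[6]='d', prepend. Next row=LF[6]=4
  step 8: row=4, L[4]='o', prepend. Next row=LF[4]=7
  step 9: row=7, L[7]='o', prepend. Next row=LF[7]=8
  step 10: row=8, L[8]='p', prepend. Next row=LF[8]=9
Reversed output: poodle8BB$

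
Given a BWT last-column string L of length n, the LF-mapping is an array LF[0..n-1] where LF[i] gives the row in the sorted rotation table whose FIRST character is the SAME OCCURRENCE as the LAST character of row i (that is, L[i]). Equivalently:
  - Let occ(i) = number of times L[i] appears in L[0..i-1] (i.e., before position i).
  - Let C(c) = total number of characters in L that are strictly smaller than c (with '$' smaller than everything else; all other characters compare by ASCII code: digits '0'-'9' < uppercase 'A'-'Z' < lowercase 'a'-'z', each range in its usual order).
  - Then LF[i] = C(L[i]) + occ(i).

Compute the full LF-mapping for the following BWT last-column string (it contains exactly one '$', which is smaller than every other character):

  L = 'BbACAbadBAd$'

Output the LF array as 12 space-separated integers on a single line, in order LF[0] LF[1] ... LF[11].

Char counts: '$':1, 'A':3, 'B':2, 'C':1, 'a':1, 'b':2, 'd':2
C (first-col start): C('$')=0, C('A')=1, C('B')=4, C('C')=6, C('a')=7, C('b')=8, C('d')=10
L[0]='B': occ=0, LF[0]=C('B')+0=4+0=4
L[1]='b': occ=0, LF[1]=C('b')+0=8+0=8
L[2]='A': occ=0, LF[2]=C('A')+0=1+0=1
L[3]='C': occ=0, LF[3]=C('C')+0=6+0=6
L[4]='A': occ=1, LF[4]=C('A')+1=1+1=2
L[5]='b': occ=1, LF[5]=C('b')+1=8+1=9
L[6]='a': occ=0, LF[6]=C('a')+0=7+0=7
L[7]='d': occ=0, LF[7]=C('d')+0=10+0=10
L[8]='B': occ=1, LF[8]=C('B')+1=4+1=5
L[9]='A': occ=2, LF[9]=C('A')+2=1+2=3
L[10]='d': occ=1, LF[10]=C('d')+1=10+1=11
L[11]='$': occ=0, LF[11]=C('$')+0=0+0=0

Answer: 4 8 1 6 2 9 7 10 5 3 11 0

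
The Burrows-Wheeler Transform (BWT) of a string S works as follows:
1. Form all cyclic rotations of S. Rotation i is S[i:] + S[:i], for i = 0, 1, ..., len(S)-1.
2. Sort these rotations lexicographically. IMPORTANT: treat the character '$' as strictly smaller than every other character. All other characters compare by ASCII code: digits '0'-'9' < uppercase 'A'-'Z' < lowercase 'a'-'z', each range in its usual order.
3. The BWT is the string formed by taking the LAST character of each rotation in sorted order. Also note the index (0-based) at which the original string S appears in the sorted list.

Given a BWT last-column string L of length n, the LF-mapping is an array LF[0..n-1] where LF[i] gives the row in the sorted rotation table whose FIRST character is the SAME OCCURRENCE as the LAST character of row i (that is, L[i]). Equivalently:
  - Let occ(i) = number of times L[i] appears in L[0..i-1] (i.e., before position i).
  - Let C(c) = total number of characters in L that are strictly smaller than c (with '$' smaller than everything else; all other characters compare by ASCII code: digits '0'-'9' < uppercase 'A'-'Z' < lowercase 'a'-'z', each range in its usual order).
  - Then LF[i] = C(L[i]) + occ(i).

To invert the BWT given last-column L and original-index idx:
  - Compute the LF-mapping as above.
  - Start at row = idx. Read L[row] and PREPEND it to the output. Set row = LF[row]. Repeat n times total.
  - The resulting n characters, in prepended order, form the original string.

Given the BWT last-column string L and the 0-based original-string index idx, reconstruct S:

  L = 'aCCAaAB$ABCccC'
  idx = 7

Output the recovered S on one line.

Answer: CABCccaBCAACa$

Derivation:
LF mapping: 10 6 7 1 11 2 4 0 3 5 8 12 13 9
Walk LF starting at row 7, prepending L[row]:
  step 1: row=7, L[7]='$', prepend. Next row=LF[7]=0
  step 2: row=0, L[0]='a', prepend. Next row=LF[0]=10
  step 3: row=10, L[10]='C', prepend. Next row=LF[10]=8
  step 4: row=8, L[8]='A', prepend. Next row=LF[8]=3
  step 5: row=3, L[3]='A', prepend. Next row=LF[3]=1
  step 6: row=1, L[1]='C', prepend. Next row=LF[1]=6
  step 7: row=6, L[6]='B', prepend. Next row=LF[6]=4
  step 8: row=4, L[4]='a', prepend. Next row=LF[4]=11
  step 9: row=11, L[11]='c', prepend. Next row=LF[11]=12
  step 10: row=12, L[12]='c', prepend. Next row=LF[12]=13
  step 11: row=13, L[13]='C', prepend. Next row=LF[13]=9
  step 12: row=9, L[9]='B', prepend. Next row=LF[9]=5
  step 13: row=5, L[5]='A', prepend. Next row=LF[5]=2
  step 14: row=2, L[2]='C', prepend. Next row=LF[2]=7
Reversed output: CABCccaBCAACa$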